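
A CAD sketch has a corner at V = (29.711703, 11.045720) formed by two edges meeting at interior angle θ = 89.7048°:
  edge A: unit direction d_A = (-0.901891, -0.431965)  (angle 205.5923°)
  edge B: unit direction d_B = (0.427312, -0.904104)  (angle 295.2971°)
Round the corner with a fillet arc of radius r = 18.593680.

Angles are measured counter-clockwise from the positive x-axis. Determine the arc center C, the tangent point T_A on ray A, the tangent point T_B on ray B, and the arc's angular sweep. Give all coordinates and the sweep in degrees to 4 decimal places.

center=(20.8874,-13.7970) T_A=(12.8556,2.9724) T_B=(37.6980,-5.8517) sweep=90.2952

bisector direction at 250.4447° = (-0.334717,-0.942319)
center distance |VC| = r/sin(θ/2) = 18.593680/sin(44.8524°) = 26.363437
C = V + |VC|·bis = (20.8874,-13.7970)
T_A = V + ((C−V)·d_A)·d_A = V + 18.6897·d_A = (12.8556,2.9724)
T_B = V + ((C−V)·d_B)·d_B = V + 18.6897·d_B = (37.6980,-5.8517)
sweep = 180° − θ = 90.2952°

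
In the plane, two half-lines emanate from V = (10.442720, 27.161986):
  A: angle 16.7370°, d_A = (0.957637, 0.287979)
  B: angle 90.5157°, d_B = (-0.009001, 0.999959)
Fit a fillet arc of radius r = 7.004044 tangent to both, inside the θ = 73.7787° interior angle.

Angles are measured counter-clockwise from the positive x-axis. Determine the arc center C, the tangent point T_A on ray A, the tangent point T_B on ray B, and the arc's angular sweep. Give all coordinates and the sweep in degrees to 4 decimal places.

bisector direction at 53.6263° = (0.593049,0.805167)
center distance |VC| = r/sin(θ/2) = 7.004044/sin(36.8894°) = 11.668125
C = V + |VC|·bis = (17.3625,36.5568)
T_A = V + ((C−V)·d_A)·d_A = V + 9.3321·d_A = (19.3795,29.8494)
T_B = V + ((C−V)·d_B)·d_B = V + 9.3321·d_B = (10.3587,36.4937)
sweep = 180° − θ = 106.2213°

center=(17.3625,36.5568) T_A=(19.3795,29.8494) T_B=(10.3587,36.4937) sweep=106.2213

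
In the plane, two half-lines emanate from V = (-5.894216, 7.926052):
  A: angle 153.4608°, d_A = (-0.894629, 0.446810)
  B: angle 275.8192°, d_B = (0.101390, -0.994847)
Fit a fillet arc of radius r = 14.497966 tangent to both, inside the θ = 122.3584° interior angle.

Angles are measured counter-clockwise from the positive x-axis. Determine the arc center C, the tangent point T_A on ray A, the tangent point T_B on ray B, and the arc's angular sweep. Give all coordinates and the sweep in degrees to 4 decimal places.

center=(-19.5087,-1.4800) T_A=(-13.0308,11.4903) T_B=(-5.0854,-0.0100) sweep=57.6416

bisector direction at 214.6400° = (-0.822740,-0.568418)
center distance |VC| = r/sin(θ/2) = 14.497966/sin(61.1792°) = 16.547701
C = V + |VC|·bis = (-19.5087,-1.4800)
T_A = V + ((C−V)·d_A)·d_A = V + 7.9772·d_A = (-13.0308,11.4903)
T_B = V + ((C−V)·d_B)·d_B = V + 7.9772·d_B = (-5.0854,-0.0100)
sweep = 180° − θ = 57.6416°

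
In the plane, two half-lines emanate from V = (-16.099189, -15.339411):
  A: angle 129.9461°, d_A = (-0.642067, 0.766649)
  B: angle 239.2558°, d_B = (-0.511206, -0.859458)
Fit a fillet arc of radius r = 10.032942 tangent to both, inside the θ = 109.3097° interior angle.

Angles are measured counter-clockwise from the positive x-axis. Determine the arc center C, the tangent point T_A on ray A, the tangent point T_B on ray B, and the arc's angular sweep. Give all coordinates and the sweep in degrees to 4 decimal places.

bisector direction at 184.6010° = (-0.996778,-0.080215)
center distance |VC| = r/sin(θ/2) = 10.032942/sin(54.6549°) = 12.300066
C = V + |VC|·bis = (-28.3596,-16.3261)
T_A = V + ((C−V)·d_A)·d_A = V + 7.1156·d_A = (-20.6679,-9.8842)
T_B = V + ((C−V)·d_B)·d_B = V + 7.1156·d_B = (-19.7367,-21.4550)
sweep = 180° − θ = 70.6903°

center=(-28.3596,-16.3261) T_A=(-20.6679,-9.8842) T_B=(-19.7367,-21.4550) sweep=70.6903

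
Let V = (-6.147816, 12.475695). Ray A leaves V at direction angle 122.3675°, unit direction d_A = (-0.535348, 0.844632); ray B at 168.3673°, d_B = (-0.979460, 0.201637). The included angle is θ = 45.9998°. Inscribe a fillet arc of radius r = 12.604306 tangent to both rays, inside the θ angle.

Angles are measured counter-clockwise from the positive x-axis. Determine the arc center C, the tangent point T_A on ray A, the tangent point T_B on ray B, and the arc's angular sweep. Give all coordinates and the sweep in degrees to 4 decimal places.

center=(-32.6904,30.8085) T_A=(-22.0444,37.5562) T_B=(-35.2319,18.4631) sweep=134.0002

bisector direction at 145.3674° = (-0.822813,0.568312)
center distance |VC| = r/sin(θ/2) = 12.604306/sin(22.9999°) = 32.258392
C = V + |VC|·bis = (-32.6904,30.8085)
T_A = V + ((C−V)·d_A)·d_A = V + 29.6940·d_A = (-22.0444,37.5562)
T_B = V + ((C−V)·d_B)·d_B = V + 29.6940·d_B = (-35.2319,18.4631)
sweep = 180° − θ = 134.0002°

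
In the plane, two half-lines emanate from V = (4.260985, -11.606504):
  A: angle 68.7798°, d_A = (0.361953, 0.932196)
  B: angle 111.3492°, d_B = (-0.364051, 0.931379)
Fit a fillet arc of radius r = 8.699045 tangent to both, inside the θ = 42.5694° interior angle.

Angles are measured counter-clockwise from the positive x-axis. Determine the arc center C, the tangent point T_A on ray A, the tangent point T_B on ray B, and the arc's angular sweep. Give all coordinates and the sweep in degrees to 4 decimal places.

bisector direction at 90.0645° = (-0.001126,0.999999)
center distance |VC| = r/sin(θ/2) = 8.699045/sin(21.2847°) = 23.964151
C = V + |VC|·bis = (4.2340,12.3576)
T_A = V + ((C−V)·d_A)·d_A = V + 22.3295·d_A = (12.3432,9.2090)
T_B = V + ((C−V)·d_B)·d_B = V + 22.3295·d_B = (-3.8681,9.1907)
sweep = 180° − θ = 137.4306°

center=(4.2340,12.3576) T_A=(12.3432,9.2090) T_B=(-3.8681,9.1907) sweep=137.4306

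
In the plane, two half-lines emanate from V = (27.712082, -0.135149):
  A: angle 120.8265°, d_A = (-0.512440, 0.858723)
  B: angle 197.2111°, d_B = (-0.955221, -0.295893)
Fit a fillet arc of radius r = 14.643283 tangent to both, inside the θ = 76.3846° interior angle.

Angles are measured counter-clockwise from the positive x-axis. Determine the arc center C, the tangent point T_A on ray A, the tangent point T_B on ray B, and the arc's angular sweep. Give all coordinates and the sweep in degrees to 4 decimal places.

bisector direction at 159.0188° = (-0.933698,0.358062)
center distance |VC| = r/sin(θ/2) = 14.643283/sin(38.1923°) = 23.683030
C = V + |VC|·bis = (5.5993,8.3448)
T_A = V + ((C−V)·d_A)·d_A = V + 18.6134·d_A = (18.1738,15.8486)
T_B = V + ((C−V)·d_B)·d_B = V + 18.6134·d_B = (9.9321,-5.6427)
sweep = 180° − θ = 103.6154°

center=(5.5993,8.3448) T_A=(18.1738,15.8486) T_B=(9.9321,-5.6427) sweep=103.6154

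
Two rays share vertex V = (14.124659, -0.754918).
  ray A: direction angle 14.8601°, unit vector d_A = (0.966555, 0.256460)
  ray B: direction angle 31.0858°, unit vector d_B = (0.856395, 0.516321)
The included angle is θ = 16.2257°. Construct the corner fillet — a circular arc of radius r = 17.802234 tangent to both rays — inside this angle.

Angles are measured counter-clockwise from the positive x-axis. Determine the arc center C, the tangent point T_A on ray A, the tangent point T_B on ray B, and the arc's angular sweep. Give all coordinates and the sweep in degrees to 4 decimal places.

center=(130.2666,48.4797) T_A=(134.8321,31.2729) T_B=(121.0749,63.7254) sweep=163.7743

bisector direction at 22.9730° = (0.920689,0.390297)
center distance |VC| = r/sin(θ/2) = 17.802234/sin(8.1128°) = 126.146698
C = V + |VC|·bis = (130.2666,48.4797)
T_A = V + ((C−V)·d_A)·d_A = V + 124.8842·d_A = (134.8321,31.2729)
T_B = V + ((C−V)·d_B)·d_B = V + 124.8842·d_B = (121.0749,63.7254)
sweep = 180° − θ = 163.7743°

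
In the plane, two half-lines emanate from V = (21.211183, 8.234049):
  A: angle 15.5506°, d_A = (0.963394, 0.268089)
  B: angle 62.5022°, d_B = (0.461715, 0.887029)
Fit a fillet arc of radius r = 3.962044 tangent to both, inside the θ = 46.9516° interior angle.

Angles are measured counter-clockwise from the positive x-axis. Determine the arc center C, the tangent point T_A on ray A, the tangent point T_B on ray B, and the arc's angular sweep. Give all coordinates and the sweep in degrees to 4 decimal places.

center=(28.9377,14.4967) T_A=(29.9999,10.6797) T_B=(25.4232,16.3261) sweep=133.0484

bisector direction at 39.0264° = (0.776856,0.629678)
center distance |VC| = r/sin(θ/2) = 3.962044/sin(23.4758°) = 9.945846
C = V + |VC|·bis = (28.9377,14.4967)
T_A = V + ((C−V)·d_A)·d_A = V + 9.1226·d_A = (29.9999,10.6797)
T_B = V + ((C−V)·d_B)·d_B = V + 9.1226·d_B = (25.4232,16.3261)
sweep = 180° − θ = 133.0484°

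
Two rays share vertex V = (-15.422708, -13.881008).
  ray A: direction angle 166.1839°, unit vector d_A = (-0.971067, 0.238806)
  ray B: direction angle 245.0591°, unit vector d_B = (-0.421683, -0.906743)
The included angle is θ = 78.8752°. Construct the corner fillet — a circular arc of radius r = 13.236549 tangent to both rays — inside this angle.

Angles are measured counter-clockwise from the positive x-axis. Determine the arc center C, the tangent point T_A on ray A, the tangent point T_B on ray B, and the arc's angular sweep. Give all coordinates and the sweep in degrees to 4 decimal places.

center=(-34.2110,-22.8915) T_A=(-31.0500,-10.0379) T_B=(-22.2088,-28.4731) sweep=101.1248

bisector direction at 205.6215° = (-0.901670,-0.432424)
center distance |VC| = r/sin(θ/2) = 13.236549/sin(39.4376°) = 20.837166
C = V + |VC|·bis = (-34.2110,-22.8915)
T_A = V + ((C−V)·d_A)·d_A = V + 16.0929·d_A = (-31.0500,-10.0379)
T_B = V + ((C−V)·d_B)·d_B = V + 16.0929·d_B = (-22.2088,-28.4731)
sweep = 180° − θ = 101.1248°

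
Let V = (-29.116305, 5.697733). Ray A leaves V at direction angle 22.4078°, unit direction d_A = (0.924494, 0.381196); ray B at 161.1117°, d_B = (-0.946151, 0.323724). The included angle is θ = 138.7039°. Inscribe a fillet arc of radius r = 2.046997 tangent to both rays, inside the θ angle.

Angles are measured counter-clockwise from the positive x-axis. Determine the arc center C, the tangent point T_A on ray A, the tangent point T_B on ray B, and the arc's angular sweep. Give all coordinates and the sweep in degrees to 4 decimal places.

bisector direction at 91.7597° = (-0.030709,0.999528)
center distance |VC| = r/sin(θ/2) = 2.046997/sin(69.3520°) = 2.187514
C = V + |VC|·bis = (-29.1835,7.8842)
T_A = V + ((C−V)·d_A)·d_A = V + 0.7714·d_A = (-28.4032,5.9918)
T_B = V + ((C−V)·d_B)·d_B = V + 0.7714·d_B = (-29.8461,5.9474)
sweep = 180° − θ = 41.2961°

center=(-29.1835,7.8842) T_A=(-28.4032,5.9918) T_B=(-29.8461,5.9474) sweep=41.2961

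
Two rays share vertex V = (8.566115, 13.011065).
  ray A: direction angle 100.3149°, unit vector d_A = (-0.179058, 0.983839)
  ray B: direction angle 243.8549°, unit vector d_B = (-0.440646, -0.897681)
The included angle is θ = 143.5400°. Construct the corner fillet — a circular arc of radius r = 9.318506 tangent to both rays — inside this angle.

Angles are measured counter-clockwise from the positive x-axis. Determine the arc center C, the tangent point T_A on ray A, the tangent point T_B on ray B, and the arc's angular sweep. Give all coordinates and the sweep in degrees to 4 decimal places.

center=(-1.1514,14.3621) T_A=(8.0166,16.0306) T_B=(7.2137,10.2559) sweep=36.4600

bisector direction at 172.0849° = (-0.990473,0.137706)
center distance |VC| = r/sin(θ/2) = 9.318506/sin(71.7700°) = 9.810933
C = V + |VC|·bis = (-1.1514,14.3621)
T_A = V + ((C−V)·d_A)·d_A = V + 3.0692·d_A = (8.0166,16.0306)
T_B = V + ((C−V)·d_B)·d_B = V + 3.0692·d_B = (7.2137,10.2559)
sweep = 180° − θ = 36.4600°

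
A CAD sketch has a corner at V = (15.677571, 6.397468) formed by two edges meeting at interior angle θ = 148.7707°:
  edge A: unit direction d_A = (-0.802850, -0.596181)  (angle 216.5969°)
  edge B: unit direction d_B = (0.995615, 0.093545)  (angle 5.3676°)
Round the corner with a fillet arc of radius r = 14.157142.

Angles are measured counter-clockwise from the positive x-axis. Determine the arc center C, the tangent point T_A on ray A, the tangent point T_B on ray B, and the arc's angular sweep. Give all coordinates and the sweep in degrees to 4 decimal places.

bisector direction at 290.9823° = (0.358079,-0.933691)
center distance |VC| = r/sin(θ/2) = 14.157142/sin(74.3854°) = 14.699651
C = V + |VC|·bis = (20.9412,-7.3275)
T_A = V + ((C−V)·d_A)·d_A = V + 3.9566·d_A = (12.5010,4.0386)
T_B = V + ((C−V)·d_B)·d_B = V + 3.9566·d_B = (19.6169,6.7676)
sweep = 180° − θ = 31.2293°

center=(20.9412,-7.3275) T_A=(12.5010,4.0386) T_B=(19.6169,6.7676) sweep=31.2293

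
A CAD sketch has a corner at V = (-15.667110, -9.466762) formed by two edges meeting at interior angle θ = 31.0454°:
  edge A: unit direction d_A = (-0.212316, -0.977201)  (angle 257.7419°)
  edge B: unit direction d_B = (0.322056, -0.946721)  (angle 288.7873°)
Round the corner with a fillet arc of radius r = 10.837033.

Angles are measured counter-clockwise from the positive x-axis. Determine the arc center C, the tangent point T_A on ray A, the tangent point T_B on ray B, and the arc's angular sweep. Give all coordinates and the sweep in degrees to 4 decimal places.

bisector direction at 273.2646° = (0.056947,-0.998377)
center distance |VC| = r/sin(θ/2) = 10.837033/sin(15.5227°) = 40.494087
C = V + |VC|·bis = (-13.3611,-49.8951)
T_A = V + ((C−V)·d_A)·d_A = V + 39.0170·d_A = (-23.9510,-47.5943)
T_B = V + ((C−V)·d_B)·d_B = V + 39.0170·d_B = (-3.1014,-46.4050)
sweep = 180° − θ = 148.9546°

center=(-13.3611,-49.8951) T_A=(-23.9510,-47.5943) T_B=(-3.1014,-46.4050) sweep=148.9546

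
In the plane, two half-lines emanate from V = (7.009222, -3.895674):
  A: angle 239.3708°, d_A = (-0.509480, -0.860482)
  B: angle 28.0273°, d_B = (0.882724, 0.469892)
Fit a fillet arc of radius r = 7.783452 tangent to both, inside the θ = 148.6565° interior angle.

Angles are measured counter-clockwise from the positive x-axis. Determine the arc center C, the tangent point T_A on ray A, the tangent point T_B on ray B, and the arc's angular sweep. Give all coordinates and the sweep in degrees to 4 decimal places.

center=(12.5942,-9.7402) T_A=(5.8967,-5.7747) T_B=(8.9368,-2.8696) sweep=31.3435

bisector direction at 313.6991° = (0.690870,-0.722979)
center distance |VC| = r/sin(θ/2) = 7.783452/sin(74.3282°) = 8.083973
C = V + |VC|·bis = (12.5942,-9.7402)
T_A = V + ((C−V)·d_A)·d_A = V + 2.1837·d_A = (5.8967,-5.7747)
T_B = V + ((C−V)·d_B)·d_B = V + 2.1837·d_B = (8.9368,-2.8696)
sweep = 180° − θ = 31.3435°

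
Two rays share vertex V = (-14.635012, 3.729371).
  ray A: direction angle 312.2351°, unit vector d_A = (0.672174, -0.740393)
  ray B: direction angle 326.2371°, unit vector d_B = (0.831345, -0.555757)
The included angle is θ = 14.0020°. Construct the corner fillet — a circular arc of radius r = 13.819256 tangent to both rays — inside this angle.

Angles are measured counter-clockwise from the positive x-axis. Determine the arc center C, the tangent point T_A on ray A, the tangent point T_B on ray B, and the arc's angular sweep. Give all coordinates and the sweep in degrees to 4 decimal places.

center=(71.2382,-70.3000) T_A=(61.0065,-79.5890) T_B=(78.9183,-58.8114) sweep=165.9980

bisector direction at 319.2361° = (0.757407,-0.652944)
center distance |VC| = r/sin(θ/2) = 13.819256/sin(7.0010°) = 113.377914
C = V + |VC|·bis = (71.2382,-70.3000)
T_A = V + ((C−V)·d_A)·d_A = V + 112.5326·d_A = (61.0065,-79.5890)
T_B = V + ((C−V)·d_B)·d_B = V + 112.5326·d_B = (78.9183,-58.8114)
sweep = 180° − θ = 165.9980°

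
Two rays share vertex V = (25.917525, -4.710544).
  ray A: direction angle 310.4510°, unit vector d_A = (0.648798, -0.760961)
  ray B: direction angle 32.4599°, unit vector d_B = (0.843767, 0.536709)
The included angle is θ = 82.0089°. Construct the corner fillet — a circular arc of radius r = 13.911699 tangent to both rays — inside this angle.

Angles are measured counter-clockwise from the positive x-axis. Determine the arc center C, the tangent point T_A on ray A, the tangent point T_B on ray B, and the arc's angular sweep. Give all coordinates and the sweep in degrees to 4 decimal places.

center=(46.8852,-7.8609) T_A=(36.2990,-16.8867) T_B=(39.4187,3.8774) sweep=97.9911

bisector direction at 351.4554° = (0.988901,-0.148578)
center distance |VC| = r/sin(θ/2) = 13.911699/sin(41.0044°) = 21.203056
C = V + |VC|·bis = (46.8852,-7.8609)
T_A = V + ((C−V)·d_A)·d_A = V + 16.0011·d_A = (36.2990,-16.8867)
T_B = V + ((C−V)·d_B)·d_B = V + 16.0011·d_B = (39.4187,3.8774)
sweep = 180° − θ = 97.9911°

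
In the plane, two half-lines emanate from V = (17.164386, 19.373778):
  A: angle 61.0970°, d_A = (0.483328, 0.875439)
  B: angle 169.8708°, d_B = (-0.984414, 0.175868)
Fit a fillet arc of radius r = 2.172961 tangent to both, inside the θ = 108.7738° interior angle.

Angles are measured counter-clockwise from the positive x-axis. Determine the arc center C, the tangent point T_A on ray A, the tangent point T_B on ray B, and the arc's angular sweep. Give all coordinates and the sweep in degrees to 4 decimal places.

center=(16.0144,21.7866) T_A=(17.9167,20.7363) T_B=(15.6322,19.6475) sweep=71.2262

bisector direction at 115.4839° = (-0.430257,0.902706)
center distance |VC| = r/sin(θ/2) = 2.172961/sin(54.3869°) = 2.672875
C = V + |VC|·bis = (16.0144,21.7866)
T_A = V + ((C−V)·d_A)·d_A = V + 1.5564·d_A = (17.9167,20.7363)
T_B = V + ((C−V)·d_B)·d_B = V + 1.5564·d_B = (15.6322,19.6475)
sweep = 180° − θ = 71.2262°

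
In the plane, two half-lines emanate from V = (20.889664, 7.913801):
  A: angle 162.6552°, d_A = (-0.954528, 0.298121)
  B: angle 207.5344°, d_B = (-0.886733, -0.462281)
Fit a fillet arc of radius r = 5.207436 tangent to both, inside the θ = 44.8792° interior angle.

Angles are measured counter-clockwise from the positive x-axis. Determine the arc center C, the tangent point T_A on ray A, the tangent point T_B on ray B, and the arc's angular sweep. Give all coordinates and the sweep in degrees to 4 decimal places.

bisector direction at 185.0948° = (-0.996049,-0.088804)
center distance |VC| = r/sin(θ/2) = 5.207436/sin(22.4396°) = 13.642414
C = V + |VC|·bis = (7.3011,6.7023)
T_A = V + ((C−V)·d_A)·d_A = V + 12.6094·d_A = (8.8536,11.6729)
T_B = V + ((C−V)·d_B)·d_B = V + 12.6094·d_B = (9.7084,2.0847)
sweep = 180° − θ = 135.1208°

center=(7.3011,6.7023) T_A=(8.8536,11.6729) T_B=(9.7084,2.0847) sweep=135.1208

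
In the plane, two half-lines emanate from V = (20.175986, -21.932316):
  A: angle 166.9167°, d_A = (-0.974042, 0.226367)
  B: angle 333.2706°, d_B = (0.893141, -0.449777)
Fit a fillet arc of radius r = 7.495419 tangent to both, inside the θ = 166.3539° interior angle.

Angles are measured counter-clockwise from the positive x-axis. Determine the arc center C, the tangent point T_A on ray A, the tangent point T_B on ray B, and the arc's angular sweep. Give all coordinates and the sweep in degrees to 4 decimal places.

bisector direction at 250.0936° = (-0.340484,-0.940250)
center distance |VC| = r/sin(θ/2) = 7.495419/sin(83.1770°) = 7.548882
C = V + |VC|·bis = (17.6057,-29.0302)
T_A = V + ((C−V)·d_A)·d_A = V + 0.8968·d_A = (19.3024,-21.7293)
T_B = V + ((C−V)·d_B)·d_B = V + 0.8968·d_B = (20.9770,-22.3357)
sweep = 180° − θ = 13.6461°

center=(17.6057,-29.0302) T_A=(19.3024,-21.7293) T_B=(20.9770,-22.3357) sweep=13.6461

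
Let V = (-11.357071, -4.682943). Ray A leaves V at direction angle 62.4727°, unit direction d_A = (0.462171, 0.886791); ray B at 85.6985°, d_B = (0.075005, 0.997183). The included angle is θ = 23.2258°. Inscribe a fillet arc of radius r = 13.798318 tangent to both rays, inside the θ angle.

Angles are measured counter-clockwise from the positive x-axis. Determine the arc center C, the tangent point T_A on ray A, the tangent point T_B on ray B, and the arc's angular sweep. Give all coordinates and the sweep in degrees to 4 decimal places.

bisector direction at 74.0856° = (0.274201,0.961672)
center distance |VC| = r/sin(θ/2) = 13.798318/sin(11.6129°) = 68.546563
C = V + |VC|·bis = (7.4385,61.2364)
T_A = V + ((C−V)·d_A)·d_A = V + 67.1434·d_A = (19.6747,54.8592)
T_B = V + ((C−V)·d_B)·d_B = V + 67.1434·d_B = (-6.3210,62.2713)
sweep = 180° − θ = 156.7742°

center=(7.4385,61.2364) T_A=(19.6747,54.8592) T_B=(-6.3210,62.2713) sweep=156.7742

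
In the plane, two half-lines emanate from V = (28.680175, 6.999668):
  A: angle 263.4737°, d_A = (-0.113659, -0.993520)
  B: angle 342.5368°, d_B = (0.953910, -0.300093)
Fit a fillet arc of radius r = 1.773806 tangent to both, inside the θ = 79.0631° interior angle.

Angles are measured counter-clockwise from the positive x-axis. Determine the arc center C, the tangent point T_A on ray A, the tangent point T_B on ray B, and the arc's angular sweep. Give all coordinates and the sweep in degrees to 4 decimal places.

center=(30.1982,4.6626) T_A=(28.4359,4.8642) T_B=(30.7305,6.3547) sweep=100.9369

bisector direction at 303.0053° = (0.544716,-0.838621)
center distance |VC| = r/sin(θ/2) = 1.773806/sin(39.5316°) = 2.786799
C = V + |VC|·bis = (30.1982,4.6626)
T_A = V + ((C−V)·d_A)·d_A = V + 2.1494·d_A = (28.4359,4.8642)
T_B = V + ((C−V)·d_B)·d_B = V + 2.1494·d_B = (30.7305,6.3547)
sweep = 180° − θ = 100.9369°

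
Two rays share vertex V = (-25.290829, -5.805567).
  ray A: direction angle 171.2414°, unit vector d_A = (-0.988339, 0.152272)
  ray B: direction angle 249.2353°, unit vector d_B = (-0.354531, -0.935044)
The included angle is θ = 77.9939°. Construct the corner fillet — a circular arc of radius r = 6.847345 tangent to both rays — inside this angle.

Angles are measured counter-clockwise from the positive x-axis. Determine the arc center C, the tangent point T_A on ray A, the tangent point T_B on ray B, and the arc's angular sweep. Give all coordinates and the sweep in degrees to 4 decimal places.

center=(-34.6916,-11.2853) T_A=(-33.6489,-4.5179) T_B=(-28.2890,-13.7129) sweep=102.0061

bisector direction at 210.2383° = (-0.863938,-0.503598)
center distance |VC| = r/sin(θ/2) = 6.847345/sin(38.9969°) = 10.881254
C = V + |VC|·bis = (-34.6916,-11.2853)
T_A = V + ((C−V)·d_A)·d_A = V + 8.4567·d_A = (-33.6489,-4.5179)
T_B = V + ((C−V)·d_B)·d_B = V + 8.4567·d_B = (-28.2890,-13.7129)
sweep = 180° − θ = 102.0061°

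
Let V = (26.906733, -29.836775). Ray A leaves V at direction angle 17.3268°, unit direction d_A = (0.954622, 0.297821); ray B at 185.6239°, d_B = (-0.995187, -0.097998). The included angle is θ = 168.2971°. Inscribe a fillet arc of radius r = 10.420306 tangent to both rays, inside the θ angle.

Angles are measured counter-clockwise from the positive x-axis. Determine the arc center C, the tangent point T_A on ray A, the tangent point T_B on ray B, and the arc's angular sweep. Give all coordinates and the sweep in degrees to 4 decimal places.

center=(24.8228,-19.5713) T_A=(27.9262,-29.5187) T_B=(25.8440,-29.9414) sweep=11.7029

bisector direction at 101.4753° = (-0.198946,0.980010)
center distance |VC| = r/sin(θ/2) = 10.420306/sin(84.1486°) = 10.474885
C = V + |VC|·bis = (24.8228,-19.5713)
T_A = V + ((C−V)·d_A)·d_A = V + 1.0679·d_A = (27.9262,-29.5187)
T_B = V + ((C−V)·d_B)·d_B = V + 1.0679·d_B = (25.8440,-29.9414)
sweep = 180° − θ = 11.7029°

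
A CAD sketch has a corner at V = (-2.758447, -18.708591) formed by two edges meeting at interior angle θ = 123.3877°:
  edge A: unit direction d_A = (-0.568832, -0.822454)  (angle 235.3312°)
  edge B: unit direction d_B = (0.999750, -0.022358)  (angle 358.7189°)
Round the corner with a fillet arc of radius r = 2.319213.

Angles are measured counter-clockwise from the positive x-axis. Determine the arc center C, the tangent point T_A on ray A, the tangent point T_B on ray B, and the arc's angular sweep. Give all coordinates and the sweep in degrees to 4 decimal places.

center=(-1.5615,-21.0552) T_A=(-3.4690,-19.7359) T_B=(-1.5097,-18.7365) sweep=56.6123

bisector direction at 297.0250° = (0.454380,-0.890808)
center distance |VC| = r/sin(θ/2) = 2.319213/sin(61.6938°) = 2.634193
C = V + |VC|·bis = (-1.5615,-21.0552)
T_A = V + ((C−V)·d_A)·d_A = V + 1.2491·d_A = (-3.4690,-19.7359)
T_B = V + ((C−V)·d_B)·d_B = V + 1.2491·d_B = (-1.5097,-18.7365)
sweep = 180° − θ = 56.6123°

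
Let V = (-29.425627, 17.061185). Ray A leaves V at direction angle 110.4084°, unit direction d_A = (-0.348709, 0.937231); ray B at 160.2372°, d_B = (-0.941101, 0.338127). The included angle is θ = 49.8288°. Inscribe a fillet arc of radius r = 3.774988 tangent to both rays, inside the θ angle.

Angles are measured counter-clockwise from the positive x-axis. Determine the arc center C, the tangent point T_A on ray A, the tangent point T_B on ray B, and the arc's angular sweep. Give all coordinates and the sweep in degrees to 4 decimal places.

bisector direction at 135.3228° = (-0.711079,0.703112)
center distance |VC| = r/sin(θ/2) = 3.774988/sin(24.9144°) = 8.961103
C = V + |VC|·bis = (-35.7977,23.3618)
T_A = V + ((C−V)·d_A)·d_A = V + 8.1272·d_A = (-32.2596,24.6782)
T_B = V + ((C−V)·d_B)·d_B = V + 8.1272·d_B = (-37.0741,19.8092)
sweep = 180° − θ = 130.1712°

center=(-35.7977,23.3618) T_A=(-32.2596,24.6782) T_B=(-37.0741,19.8092) sweep=130.1712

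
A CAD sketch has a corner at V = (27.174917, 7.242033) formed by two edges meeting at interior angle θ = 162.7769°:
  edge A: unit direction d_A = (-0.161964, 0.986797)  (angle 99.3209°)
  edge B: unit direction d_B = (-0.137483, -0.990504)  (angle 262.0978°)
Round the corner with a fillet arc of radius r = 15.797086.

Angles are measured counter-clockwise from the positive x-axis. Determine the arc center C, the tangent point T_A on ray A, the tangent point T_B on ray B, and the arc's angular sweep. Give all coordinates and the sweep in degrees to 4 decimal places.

bisector direction at 180.7094° = (-0.999923,-0.012380)
center distance |VC| = r/sin(θ/2) = 15.797086/sin(81.3885°) = 15.977210
C = V + |VC|·bis = (11.1989,7.0442)
T_A = V + ((C−V)·d_A)·d_A = V + 2.3923·d_A = (26.7874,9.6028)
T_B = V + ((C−V)·d_B)·d_B = V + 2.3923·d_B = (26.8460,4.8724)
sweep = 180° − θ = 17.2231°

center=(11.1989,7.0442) T_A=(26.7874,9.6028) T_B=(26.8460,4.8724) sweep=17.2231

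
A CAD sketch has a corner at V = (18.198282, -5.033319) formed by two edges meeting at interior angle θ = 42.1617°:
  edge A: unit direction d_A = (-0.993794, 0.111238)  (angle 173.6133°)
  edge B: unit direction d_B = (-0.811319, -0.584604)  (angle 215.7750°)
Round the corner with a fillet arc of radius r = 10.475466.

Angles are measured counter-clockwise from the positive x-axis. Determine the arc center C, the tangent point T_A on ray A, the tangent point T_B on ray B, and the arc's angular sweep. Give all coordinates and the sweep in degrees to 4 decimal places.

center=(-9.9732,-12.4209) T_A=(-8.8079,-2.0104) T_B=(-3.8492,-20.9198) sweep=137.8383

bisector direction at 194.6942° = (-0.967294,-0.253659)
center distance |VC| = r/sin(θ/2) = 10.475466/sin(21.0809°) = 29.124003
C = V + |VC|·bis = (-9.9732,-12.4209)
T_A = V + ((C−V)·d_A)·d_A = V + 27.1748·d_A = (-8.8079,-2.0104)
T_B = V + ((C−V)·d_B)·d_B = V + 27.1748·d_B = (-3.8492,-20.9198)
sweep = 180° − θ = 137.8383°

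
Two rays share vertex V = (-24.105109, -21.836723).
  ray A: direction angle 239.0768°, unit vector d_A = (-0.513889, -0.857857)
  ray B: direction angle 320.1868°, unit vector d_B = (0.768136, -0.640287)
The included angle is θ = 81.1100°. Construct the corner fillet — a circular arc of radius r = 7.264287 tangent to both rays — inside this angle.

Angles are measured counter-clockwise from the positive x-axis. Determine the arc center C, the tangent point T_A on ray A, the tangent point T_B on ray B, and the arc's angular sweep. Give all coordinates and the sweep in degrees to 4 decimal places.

bisector direction at 279.6318° = (0.167316,-0.985903)
center distance |VC| = r/sin(θ/2) = 7.264287/sin(40.5550°) = 11.172772
C = V + |VC|·bis = (-22.2357,-32.8520)
T_A = V + ((C−V)·d_A)·d_A = V + 8.4889·d_A = (-28.4674,-29.1190)
T_B = V + ((C−V)·d_B)·d_B = V + 8.4889·d_B = (-17.5845,-27.2720)
sweep = 180° − θ = 98.8900°

center=(-22.2357,-32.8520) T_A=(-28.4674,-29.1190) T_B=(-17.5845,-27.2720) sweep=98.8900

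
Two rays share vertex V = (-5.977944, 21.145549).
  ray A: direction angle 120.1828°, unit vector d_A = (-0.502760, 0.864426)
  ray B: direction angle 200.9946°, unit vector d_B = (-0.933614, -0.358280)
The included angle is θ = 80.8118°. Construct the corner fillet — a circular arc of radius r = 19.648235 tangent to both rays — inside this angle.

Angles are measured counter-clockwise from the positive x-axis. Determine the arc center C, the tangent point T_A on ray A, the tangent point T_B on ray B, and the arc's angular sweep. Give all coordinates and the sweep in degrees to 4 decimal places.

bisector direction at 160.5887° = (-0.943157,0.332347)
center distance |VC| = r/sin(θ/2) = 19.648235/sin(40.4059°) = 30.312073
C = V + |VC|·bis = (-34.5670,31.2197)
T_A = V + ((C−V)·d_A)·d_A = V + 23.0818·d_A = (-17.5826,41.0980)
T_B = V + ((C−V)·d_B)·d_B = V + 23.0818·d_B = (-27.5274,12.8758)
sweep = 180° − θ = 99.1882°

center=(-34.5670,31.2197) T_A=(-17.5826,41.0980) T_B=(-27.5274,12.8758) sweep=99.1882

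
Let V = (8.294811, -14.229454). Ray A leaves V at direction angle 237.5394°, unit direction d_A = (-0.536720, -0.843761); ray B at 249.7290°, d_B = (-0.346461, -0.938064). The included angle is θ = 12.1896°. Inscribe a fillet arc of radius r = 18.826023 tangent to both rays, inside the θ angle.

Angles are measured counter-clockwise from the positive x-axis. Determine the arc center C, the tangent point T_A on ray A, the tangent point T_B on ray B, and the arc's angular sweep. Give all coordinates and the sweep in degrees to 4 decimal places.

bisector direction at 243.6342° = (-0.444100,-0.895977)
center distance |VC| = r/sin(θ/2) = 18.826023/sin(6.0948°) = 177.313218
C = V + |VC|·bis = (-70.4501,-173.0980)
T_A = V + ((C−V)·d_A)·d_A = V + 176.3110·d_A = (-86.3347,-162.9937)
T_B = V + ((C−V)·d_B)·d_B = V + 176.3110·d_B = (-52.7900,-179.6205)
sweep = 180° − θ = 167.8104°

center=(-70.4501,-173.0980) T_A=(-86.3347,-162.9937) T_B=(-52.7900,-179.6205) sweep=167.8104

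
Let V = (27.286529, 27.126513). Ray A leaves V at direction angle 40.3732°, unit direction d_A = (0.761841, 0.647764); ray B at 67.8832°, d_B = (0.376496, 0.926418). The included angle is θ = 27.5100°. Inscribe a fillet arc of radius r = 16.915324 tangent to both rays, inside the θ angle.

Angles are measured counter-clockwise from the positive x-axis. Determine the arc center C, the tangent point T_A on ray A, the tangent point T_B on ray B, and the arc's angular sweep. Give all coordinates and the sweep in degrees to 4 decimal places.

center=(68.9735,84.7745) T_A=(79.9306,71.8877) T_B=(53.3028,91.1430) sweep=152.4900

bisector direction at 54.1282° = (0.585974,0.810330)
center distance |VC| = r/sin(θ/2) = 16.915324/sin(13.7550°) = 71.141344
C = V + |VC|·bis = (68.9735,84.7745)
T_A = V + ((C−V)·d_A)·d_A = V + 69.1011·d_A = (79.9306,71.8877)
T_B = V + ((C−V)·d_B)·d_B = V + 69.1011·d_B = (53.3028,91.1430)
sweep = 180° − θ = 152.4900°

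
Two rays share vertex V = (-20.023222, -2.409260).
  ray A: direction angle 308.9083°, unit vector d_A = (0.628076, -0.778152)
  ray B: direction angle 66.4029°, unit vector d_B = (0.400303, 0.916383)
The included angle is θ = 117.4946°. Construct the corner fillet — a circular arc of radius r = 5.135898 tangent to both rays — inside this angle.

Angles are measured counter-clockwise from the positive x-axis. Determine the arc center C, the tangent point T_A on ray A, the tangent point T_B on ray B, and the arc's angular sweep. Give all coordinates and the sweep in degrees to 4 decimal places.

center=(-14.0691,-1.6089) T_A=(-18.0656,-4.8347) T_B=(-18.7755,0.4470) sweep=62.5054

bisector direction at 7.6556° = (0.991087,0.133218)
center distance |VC| = r/sin(θ/2) = 5.135898/sin(58.7473°) = 6.007689
C = V + |VC|·bis = (-14.0691,-1.6089)
T_A = V + ((C−V)·d_A)·d_A = V + 3.1169·d_A = (-18.0656,-4.8347)
T_B = V + ((C−V)·d_B)·d_B = V + 3.1169·d_B = (-18.7755,0.4470)
sweep = 180° − θ = 62.5054°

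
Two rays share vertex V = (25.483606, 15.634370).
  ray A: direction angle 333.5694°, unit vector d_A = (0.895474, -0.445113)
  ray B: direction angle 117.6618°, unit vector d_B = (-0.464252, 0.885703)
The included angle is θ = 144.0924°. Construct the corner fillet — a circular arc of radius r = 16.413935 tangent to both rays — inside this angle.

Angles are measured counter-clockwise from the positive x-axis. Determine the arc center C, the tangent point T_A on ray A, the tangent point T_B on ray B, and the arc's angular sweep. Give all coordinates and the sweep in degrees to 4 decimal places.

center=(37.5523,27.9653) T_A=(30.2463,13.2670) T_B=(23.0144,20.3451) sweep=35.9076

bisector direction at 45.6156° = (0.699469,0.714663)
center distance |VC| = r/sin(θ/2) = 16.413935/sin(72.0462°) = 17.254118
C = V + |VC|·bis = (37.5523,27.9653)
T_A = V + ((C−V)·d_A)·d_A = V + 5.3186·d_A = (30.2463,13.2670)
T_B = V + ((C−V)·d_B)·d_B = V + 5.3186·d_B = (23.0144,20.3451)
sweep = 180° − θ = 35.9076°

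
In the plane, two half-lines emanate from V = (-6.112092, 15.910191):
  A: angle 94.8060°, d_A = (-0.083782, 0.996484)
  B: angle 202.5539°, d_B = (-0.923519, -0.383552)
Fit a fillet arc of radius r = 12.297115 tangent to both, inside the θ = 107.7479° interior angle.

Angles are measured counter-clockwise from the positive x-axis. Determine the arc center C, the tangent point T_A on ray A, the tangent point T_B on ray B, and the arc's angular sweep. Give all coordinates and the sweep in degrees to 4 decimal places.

bisector direction at 148.6800° = (-0.854277,0.519818)
center distance |VC| = r/sin(θ/2) = 12.297115/sin(53.8740°) = 15.224441
C = V + |VC|·bis = (-19.1180,23.8241)
T_A = V + ((C−V)·d_A)·d_A = V + 8.9758·d_A = (-6.8641,24.8544)
T_B = V + ((C−V)·d_B)·d_B = V + 8.9758·d_B = (-14.4014,12.4675)
sweep = 180° − θ = 72.2521°

center=(-19.1180,23.8241) T_A=(-6.8641,24.8544) T_B=(-14.4014,12.4675) sweep=72.2521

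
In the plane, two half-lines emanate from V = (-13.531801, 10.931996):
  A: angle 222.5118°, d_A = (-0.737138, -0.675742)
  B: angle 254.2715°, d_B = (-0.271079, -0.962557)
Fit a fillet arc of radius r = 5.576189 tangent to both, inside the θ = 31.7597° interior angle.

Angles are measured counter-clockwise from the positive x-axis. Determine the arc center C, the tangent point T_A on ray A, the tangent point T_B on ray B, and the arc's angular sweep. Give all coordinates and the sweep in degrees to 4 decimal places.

center=(-24.2128,-6.4240) T_A=(-27.9808,-2.3136) T_B=(-18.8454,-7.9356) sweep=148.2403

bisector direction at 238.3916° = (-0.524110,-0.851651)
center distance |VC| = r/sin(θ/2) = 5.576189/sin(15.8798°) = 20.379246
C = V + |VC|·bis = (-24.2128,-6.4240)
T_A = V + ((C−V)·d_A)·d_A = V + 19.6015·d_A = (-27.9808,-2.3136)
T_B = V + ((C−V)·d_B)·d_B = V + 19.6015·d_B = (-18.8454,-7.9356)
sweep = 180° − θ = 148.2403°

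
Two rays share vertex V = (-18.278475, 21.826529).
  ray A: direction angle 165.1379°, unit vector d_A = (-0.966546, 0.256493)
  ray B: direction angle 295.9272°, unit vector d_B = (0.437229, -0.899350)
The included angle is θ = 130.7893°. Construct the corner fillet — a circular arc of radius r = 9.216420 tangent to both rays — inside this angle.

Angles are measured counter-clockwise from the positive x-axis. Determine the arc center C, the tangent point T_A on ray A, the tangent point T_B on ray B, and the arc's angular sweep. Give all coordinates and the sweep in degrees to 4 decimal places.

bisector direction at 230.5326° = (-0.635640,-0.771986)
center distance |VC| = r/sin(θ/2) = 9.216420/sin(65.3946°) = 10.136876
C = V + |VC|·bis = (-24.7219,14.0010)
T_A = V + ((C−V)·d_A)·d_A = V + 4.2206·d_A = (-22.3579,22.9091)
T_B = V + ((C−V)·d_B)·d_B = V + 4.2206·d_B = (-16.4331,18.0307)
sweep = 180° − θ = 49.2107°

center=(-24.7219,14.0010) T_A=(-22.3579,22.9091) T_B=(-16.4331,18.0307) sweep=49.2107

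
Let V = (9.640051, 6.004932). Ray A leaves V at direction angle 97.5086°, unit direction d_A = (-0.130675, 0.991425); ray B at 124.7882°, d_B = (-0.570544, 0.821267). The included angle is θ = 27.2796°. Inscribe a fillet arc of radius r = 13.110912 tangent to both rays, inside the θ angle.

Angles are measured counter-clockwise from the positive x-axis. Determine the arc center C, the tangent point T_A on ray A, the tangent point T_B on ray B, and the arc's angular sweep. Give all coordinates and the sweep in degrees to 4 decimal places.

bisector direction at 111.1484° = (-0.360785,0.932649)
center distance |VC| = r/sin(θ/2) = 13.110912/sin(13.6398°) = 55.597772
C = V + |VC|·bis = (-10.4188,57.8581)
T_A = V + ((C−V)·d_A)·d_A = V + 54.0298·d_A = (2.5797,59.5714)
T_B = V + ((C−V)·d_B)·d_B = V + 54.0298·d_B = (-21.1863,50.3778)
sweep = 180° − θ = 152.7204°

center=(-10.4188,57.8581) T_A=(2.5797,59.5714) T_B=(-21.1863,50.3778) sweep=152.7204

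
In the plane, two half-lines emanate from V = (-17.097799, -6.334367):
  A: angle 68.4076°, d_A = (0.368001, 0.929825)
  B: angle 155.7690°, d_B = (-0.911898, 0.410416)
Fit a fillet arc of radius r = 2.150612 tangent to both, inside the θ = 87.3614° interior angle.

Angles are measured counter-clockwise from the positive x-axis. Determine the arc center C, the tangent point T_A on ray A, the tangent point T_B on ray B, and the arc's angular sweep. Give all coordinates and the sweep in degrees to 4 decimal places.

bisector direction at 112.0883° = (-0.376035,0.926605)
center distance |VC| = r/sin(θ/2) = 2.150612/sin(43.6807°) = 3.113946
C = V + |VC|·bis = (-18.2688,-3.4490)
T_A = V + ((C−V)·d_A)·d_A = V + 2.2520·d_A = (-16.2691,-4.2404)
T_B = V + ((C−V)·d_B)·d_B = V + 2.2520·d_B = (-19.1514,-5.4101)
sweep = 180° − θ = 92.6386°

center=(-18.2688,-3.4490) T_A=(-16.2691,-4.2404) T_B=(-19.1514,-5.4101) sweep=92.6386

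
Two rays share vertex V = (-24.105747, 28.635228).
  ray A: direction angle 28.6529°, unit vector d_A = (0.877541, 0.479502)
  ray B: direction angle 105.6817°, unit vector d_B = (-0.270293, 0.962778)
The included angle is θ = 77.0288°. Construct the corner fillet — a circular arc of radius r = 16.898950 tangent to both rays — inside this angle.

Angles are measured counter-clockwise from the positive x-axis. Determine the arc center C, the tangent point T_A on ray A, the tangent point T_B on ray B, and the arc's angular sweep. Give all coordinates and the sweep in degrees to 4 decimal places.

center=(-13.5752,53.6465) T_A=(-5.4721,38.8169) T_B=(-29.8451,49.0788) sweep=102.9712

bisector direction at 67.1673° = (0.388042,0.921642)
center distance |VC| = r/sin(θ/2) = 16.898950/sin(38.5144°) = 27.137696
C = V + |VC|·bis = (-13.5752,53.6465)
T_A = V + ((C−V)·d_A)·d_A = V + 21.2339·d_A = (-5.4721,38.8169)
T_B = V + ((C−V)·d_B)·d_B = V + 21.2339·d_B = (-29.8451,49.0788)
sweep = 180° − θ = 102.9712°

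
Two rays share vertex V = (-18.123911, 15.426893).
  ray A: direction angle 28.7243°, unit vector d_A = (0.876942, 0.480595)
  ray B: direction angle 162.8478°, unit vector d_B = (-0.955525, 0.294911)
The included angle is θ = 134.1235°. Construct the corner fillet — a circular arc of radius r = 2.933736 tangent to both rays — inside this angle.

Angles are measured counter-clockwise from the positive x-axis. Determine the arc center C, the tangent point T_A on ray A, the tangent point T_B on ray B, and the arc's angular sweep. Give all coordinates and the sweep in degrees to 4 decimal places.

center=(-18.4451,18.5963) T_A=(-17.0351,16.0236) T_B=(-19.3103,15.7930) sweep=45.8765

bisector direction at 95.7861° = (-0.100814,0.994905)
center distance |VC| = r/sin(θ/2) = 2.933736/sin(67.0618°) = 3.185639
C = V + |VC|·bis = (-18.4451,18.5963)
T_A = V + ((C−V)·d_A)·d_A = V + 1.2416·d_A = (-17.0351,16.0236)
T_B = V + ((C−V)·d_B)·d_B = V + 1.2416·d_B = (-19.3103,15.7930)
sweep = 180° − θ = 45.8765°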